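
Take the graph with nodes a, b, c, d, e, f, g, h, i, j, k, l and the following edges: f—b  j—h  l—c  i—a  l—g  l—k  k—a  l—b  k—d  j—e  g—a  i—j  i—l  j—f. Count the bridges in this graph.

4

The edges on the cycle i-j-f-b-l-i are not bridges since each lies on that cycle.
But removing e—j disconnects e from j; removing j—h disconnects j from h; removing k—d disconnects k from d; removing c—l disconnects c from l — these are bridges.
That makes 4 bridges.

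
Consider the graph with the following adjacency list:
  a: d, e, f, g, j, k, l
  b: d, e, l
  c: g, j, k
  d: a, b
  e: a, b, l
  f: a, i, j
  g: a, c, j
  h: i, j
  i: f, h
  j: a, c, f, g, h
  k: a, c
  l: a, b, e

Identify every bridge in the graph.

The edges on the cycle a-d-b-e-a are not bridges since each lies on that cycle.
Every edge lies on some cycle, so there are no bridges.

none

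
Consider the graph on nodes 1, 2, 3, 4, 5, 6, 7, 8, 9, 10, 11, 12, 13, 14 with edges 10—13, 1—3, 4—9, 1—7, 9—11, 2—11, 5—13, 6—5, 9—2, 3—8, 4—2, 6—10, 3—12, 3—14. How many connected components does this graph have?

Starting from 5 we can reach 5, 6, 10, 13. That is one component of size 4.
Starting from 2 we can reach 2, 4, 9, 11. That is one component of size 4.
Starting from 1 we can reach 1, 3, 7, 8, 12, 14. That is one component of size 6.
Total: 3 components.

3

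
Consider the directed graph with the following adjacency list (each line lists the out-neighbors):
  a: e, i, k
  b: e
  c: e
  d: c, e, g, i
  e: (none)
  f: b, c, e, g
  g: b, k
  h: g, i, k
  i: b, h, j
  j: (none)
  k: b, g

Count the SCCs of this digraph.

{h, i} are all mutually reachable — one SCC of size 2.
{g, k} are all mutually reachable — one SCC of size 2.
{d} is an SCC by itself.
{a} is an SCC by itself.
{b} is an SCC by itself.
(and 4 more singleton SCCs)
That gives 9 strongly connected components.

9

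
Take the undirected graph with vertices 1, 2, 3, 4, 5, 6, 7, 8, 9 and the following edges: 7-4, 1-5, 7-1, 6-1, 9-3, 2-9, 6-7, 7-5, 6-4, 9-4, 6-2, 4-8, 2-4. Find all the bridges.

3-9, 4-8

The edges on the cycle 6-2-9-4-6 are not bridges since each lies on that cycle.
But removing 4-8 disconnects 4 from 8; removing 9-3 disconnects 9 from 3 — these are bridges.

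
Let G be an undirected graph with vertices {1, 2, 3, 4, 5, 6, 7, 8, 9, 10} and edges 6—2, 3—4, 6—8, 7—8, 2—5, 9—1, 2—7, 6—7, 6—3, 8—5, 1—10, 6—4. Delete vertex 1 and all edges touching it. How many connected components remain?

3

With 1 gone, the remaining components are: {10}; {9}; {2, 3, 4, 5, 6, 7, 8}.
That is 3 components.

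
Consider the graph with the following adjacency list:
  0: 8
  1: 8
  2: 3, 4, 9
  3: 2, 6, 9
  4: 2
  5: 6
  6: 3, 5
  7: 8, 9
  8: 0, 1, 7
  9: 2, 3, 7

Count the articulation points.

Removing 2 increases the component count from 1 to 2, so 2 is a cut vertex.
Removing 3 increases the component count from 1 to 2, so 3 is a cut vertex.
Removing 6 increases the component count from 1 to 2, so 6 is a cut vertex.
Likewise 7, 8, 9 are cut vertices.
By contrast removing 5 leaves 1 component; it is not a cut vertex. No other vertex is a cut vertex either.

6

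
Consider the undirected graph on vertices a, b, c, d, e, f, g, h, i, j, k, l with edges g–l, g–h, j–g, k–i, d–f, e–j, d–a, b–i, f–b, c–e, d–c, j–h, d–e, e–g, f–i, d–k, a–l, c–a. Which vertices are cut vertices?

d

Removing d increases the component count from 1 to 2, so d is a cut vertex.
By contrast removing a leaves 1 component; it is not a cut vertex. No other vertex is a cut vertex either.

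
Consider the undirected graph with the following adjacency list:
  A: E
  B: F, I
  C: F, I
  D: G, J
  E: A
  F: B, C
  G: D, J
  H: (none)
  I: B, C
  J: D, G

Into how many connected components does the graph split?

H is isolated — a component by itself.
Starting from A we can reach A, E. That is one component of size 2.
Starting from D we can reach D, G, J. That is one component of size 3.
Starting from B we can reach B, C, F, I. That is one component of size 4.
Total: 4 components.

4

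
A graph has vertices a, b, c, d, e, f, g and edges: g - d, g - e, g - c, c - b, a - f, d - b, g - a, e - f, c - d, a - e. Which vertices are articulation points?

g

Removing g increases the component count from 1 to 2, so g is a cut vertex.
By contrast removing e leaves 1 component; it is not a cut vertex. No other vertex is a cut vertex either.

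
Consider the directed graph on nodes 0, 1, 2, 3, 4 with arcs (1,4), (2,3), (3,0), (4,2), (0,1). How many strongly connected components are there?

{0, 1, 2, 3, 4} are all mutually reachable — one SCC of size 5.
That gives 1 strongly connected component.

1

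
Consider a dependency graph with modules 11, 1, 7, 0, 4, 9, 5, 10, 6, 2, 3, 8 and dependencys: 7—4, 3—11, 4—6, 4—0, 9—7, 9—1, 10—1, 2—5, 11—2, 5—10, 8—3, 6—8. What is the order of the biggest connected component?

12

Starting from 0 we can reach 0, 1, 2, 3, 4, 5, 6, 7, 8, 9, 10, 11. That is one component of size 12.
The largest has 12 vertices.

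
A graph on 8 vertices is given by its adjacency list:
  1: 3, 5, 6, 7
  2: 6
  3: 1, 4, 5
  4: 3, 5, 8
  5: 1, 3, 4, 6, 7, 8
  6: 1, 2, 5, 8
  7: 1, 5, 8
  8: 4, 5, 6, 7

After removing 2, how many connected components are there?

1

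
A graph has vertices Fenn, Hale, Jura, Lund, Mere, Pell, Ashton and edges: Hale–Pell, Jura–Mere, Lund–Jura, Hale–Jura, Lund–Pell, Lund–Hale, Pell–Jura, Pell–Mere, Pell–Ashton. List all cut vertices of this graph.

Removing Pell increases the component count from 2 to 3, so Pell is a cut vertex.
By contrast removing Mere leaves 2 components; it is not a cut vertex. No other vertex is a cut vertex either.

Pell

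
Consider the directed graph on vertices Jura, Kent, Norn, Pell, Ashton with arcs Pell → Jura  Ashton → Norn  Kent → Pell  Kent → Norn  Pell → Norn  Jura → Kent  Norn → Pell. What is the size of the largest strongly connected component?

4

{Jura, Kent, Norn, Pell} are all mutually reachable — one SCC of size 4.
{Ashton} is an SCC by itself.
The largest has 4 vertices.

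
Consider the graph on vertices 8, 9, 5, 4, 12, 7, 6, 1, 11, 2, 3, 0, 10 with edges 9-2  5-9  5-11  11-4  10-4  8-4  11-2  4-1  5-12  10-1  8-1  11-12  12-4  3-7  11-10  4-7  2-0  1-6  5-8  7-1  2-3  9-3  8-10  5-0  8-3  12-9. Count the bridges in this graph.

The edges on the cycle 5-8-3-7-1-10-11-5 are not bridges since each lies on that cycle.
But removing 6-1 disconnects 6 from 1 — this is a bridge.

1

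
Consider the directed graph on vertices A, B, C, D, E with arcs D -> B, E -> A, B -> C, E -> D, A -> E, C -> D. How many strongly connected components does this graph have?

2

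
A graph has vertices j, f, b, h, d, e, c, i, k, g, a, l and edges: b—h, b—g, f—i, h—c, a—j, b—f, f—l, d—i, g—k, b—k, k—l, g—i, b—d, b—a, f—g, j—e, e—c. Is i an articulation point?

No

Deleting i leaves 1 component (was 1) (its neighbors d, f, g remain connected to each other), so i is not a cut vertex.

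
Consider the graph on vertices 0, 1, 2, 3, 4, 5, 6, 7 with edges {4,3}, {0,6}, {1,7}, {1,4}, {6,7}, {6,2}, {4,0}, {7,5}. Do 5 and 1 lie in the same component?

Yes

From 5 we can reach 0, 1, 2, 3, 4, 5, 6, 7, which includes 1.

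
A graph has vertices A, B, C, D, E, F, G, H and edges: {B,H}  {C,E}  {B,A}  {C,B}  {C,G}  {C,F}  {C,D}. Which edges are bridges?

A-B, B-C, B-H, C-D, C-E, C-F, C-G

removing H–B disconnects H from B; removing D–C disconnects D from C; removing C–E disconnects C from E; removing B–A disconnects B from A — these are bridges.
In total 7 edges are bridges.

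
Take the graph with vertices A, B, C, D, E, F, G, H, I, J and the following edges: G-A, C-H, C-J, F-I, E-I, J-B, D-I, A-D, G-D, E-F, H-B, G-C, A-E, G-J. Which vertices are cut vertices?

Removing G increases the component count from 1 to 2, so G is a cut vertex.
By contrast removing J leaves 1 component; it is not a cut vertex. No other vertex is a cut vertex either.

G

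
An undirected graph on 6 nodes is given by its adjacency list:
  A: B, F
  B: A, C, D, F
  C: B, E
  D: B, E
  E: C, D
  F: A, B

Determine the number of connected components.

Starting from A we can reach A, B, C, D, E, F. That is one component of size 6.
Total: 1 component.

1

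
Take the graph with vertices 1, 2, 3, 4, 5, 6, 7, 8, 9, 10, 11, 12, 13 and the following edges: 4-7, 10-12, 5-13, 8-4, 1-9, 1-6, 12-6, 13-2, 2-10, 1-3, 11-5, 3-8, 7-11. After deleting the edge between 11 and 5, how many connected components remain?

1

11 and 5 are still connected via 11-7-4-8-3-1-6-12-10-2-13-5, so the component count stays at 1.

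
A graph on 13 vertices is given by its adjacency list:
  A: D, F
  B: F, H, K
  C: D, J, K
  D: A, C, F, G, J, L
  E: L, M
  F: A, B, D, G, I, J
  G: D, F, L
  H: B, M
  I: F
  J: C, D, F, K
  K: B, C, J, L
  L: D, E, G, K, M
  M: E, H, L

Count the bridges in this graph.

1

The edges on the cycle L-D-F-B-H-M-L are not bridges since each lies on that cycle.
But removing F-I disconnects F from I — this is a bridge.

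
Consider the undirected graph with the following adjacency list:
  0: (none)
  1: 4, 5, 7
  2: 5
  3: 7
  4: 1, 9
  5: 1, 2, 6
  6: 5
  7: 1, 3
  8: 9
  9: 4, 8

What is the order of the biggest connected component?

0 is isolated — a component by itself.
Starting from 1 we can reach 1, 2, 3, 4, 5, 6, 7, 8, 9. That is one component of size 9.
The largest has 9 vertices.

9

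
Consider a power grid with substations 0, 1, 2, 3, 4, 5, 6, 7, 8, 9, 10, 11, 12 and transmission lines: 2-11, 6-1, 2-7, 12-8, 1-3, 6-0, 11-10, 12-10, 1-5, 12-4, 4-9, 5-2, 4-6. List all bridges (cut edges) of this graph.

The edges on the cycle 12-4-6-1-5-2-11-10-12 are not bridges since each lies on that cycle.
But removing 0-6 disconnects 0 from 6; removing 4-9 disconnects 4 from 9; removing 1-3 disconnects 1 from 3; removing 12-8 disconnects 12 from 8 — these are bridges.
In total 5 edges are bridges.

0-6, 1-3, 12-8, 2-7, 4-9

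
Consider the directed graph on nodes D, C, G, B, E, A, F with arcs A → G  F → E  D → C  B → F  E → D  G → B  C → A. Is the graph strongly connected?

Yes

From E we can reach every vertex (A, B, C, D, E, F, G), and every vertex can reach E (A, B, C, D, E, F, G). So the whole graph is one strongly connected component.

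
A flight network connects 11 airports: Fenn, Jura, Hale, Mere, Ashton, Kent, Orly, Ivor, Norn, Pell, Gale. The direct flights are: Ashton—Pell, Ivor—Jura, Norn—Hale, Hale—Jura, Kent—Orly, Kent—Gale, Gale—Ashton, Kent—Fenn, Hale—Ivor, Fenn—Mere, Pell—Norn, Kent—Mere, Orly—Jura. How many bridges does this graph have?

0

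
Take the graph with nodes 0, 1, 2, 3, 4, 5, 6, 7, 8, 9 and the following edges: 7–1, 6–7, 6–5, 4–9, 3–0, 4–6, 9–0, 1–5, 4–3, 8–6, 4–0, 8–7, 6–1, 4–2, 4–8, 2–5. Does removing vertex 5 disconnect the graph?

Deleting 5 leaves 1 component (was 1) (its neighbors 1, 2, 6 remain connected to each other), so 5 is not a cut vertex.

No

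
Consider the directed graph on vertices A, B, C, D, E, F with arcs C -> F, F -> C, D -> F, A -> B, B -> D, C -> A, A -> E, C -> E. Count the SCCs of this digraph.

2

{A, B, C, D, F} are all mutually reachable — one SCC of size 5.
{E} is an SCC by itself.
That gives 2 strongly connected components.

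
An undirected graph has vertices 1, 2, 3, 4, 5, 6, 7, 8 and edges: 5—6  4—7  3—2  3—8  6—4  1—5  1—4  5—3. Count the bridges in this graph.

4

The edges on the cycle 1-5-6-4-1 are not bridges since each lies on that cycle.
But removing 3—8 disconnects 3 from 8; removing 5—3 disconnects 5 from 3; removing 4—7 disconnects 4 from 7; removing 3—2 disconnects 3 from 2 — these are bridges.
That makes 4 bridges.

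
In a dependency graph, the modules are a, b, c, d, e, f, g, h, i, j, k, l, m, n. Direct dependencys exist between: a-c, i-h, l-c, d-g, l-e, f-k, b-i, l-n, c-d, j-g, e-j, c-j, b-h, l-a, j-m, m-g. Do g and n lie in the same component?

Yes

From g we can reach a, c, d, e, g, j, l, m, n, which includes n.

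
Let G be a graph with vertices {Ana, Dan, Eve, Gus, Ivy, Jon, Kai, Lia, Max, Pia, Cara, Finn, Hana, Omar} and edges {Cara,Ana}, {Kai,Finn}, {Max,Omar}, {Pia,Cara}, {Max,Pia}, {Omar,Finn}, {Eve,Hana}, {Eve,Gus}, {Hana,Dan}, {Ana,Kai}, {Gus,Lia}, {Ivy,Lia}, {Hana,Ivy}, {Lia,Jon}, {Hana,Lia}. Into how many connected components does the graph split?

Starting from Dan we can reach Dan, Eve, Gus, Ivy, Jon, Lia, Hana. That is one component of size 7.
Starting from Ana we can reach Ana, Kai, Max, Pia, Cara, Finn, Omar. That is one component of size 7.
Total: 2 components.

2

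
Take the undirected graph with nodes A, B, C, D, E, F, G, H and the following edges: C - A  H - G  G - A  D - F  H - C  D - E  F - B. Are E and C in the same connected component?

The component containing E is {B, D, E, F}, and C is not in it.

No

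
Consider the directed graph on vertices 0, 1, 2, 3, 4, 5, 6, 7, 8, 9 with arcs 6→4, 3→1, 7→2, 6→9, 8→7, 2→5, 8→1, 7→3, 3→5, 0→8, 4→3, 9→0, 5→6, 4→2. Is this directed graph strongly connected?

No

There is no directed path from 1 to 7, so the graph is not strongly connected.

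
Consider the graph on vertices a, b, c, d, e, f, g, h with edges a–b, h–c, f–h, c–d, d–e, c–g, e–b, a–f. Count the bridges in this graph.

The edges on the cycle a-f-h-c-d-e-b-a are not bridges since each lies on that cycle.
But removing c–g disconnects c from g — this is a bridge.

1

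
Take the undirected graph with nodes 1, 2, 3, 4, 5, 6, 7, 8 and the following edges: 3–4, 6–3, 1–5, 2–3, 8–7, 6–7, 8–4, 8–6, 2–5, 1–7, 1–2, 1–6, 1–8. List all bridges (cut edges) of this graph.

The edges on the cycle 1-8-6-7-1 are not bridges since each lies on that cycle.
Every edge lies on some cycle, so there are no bridges.

none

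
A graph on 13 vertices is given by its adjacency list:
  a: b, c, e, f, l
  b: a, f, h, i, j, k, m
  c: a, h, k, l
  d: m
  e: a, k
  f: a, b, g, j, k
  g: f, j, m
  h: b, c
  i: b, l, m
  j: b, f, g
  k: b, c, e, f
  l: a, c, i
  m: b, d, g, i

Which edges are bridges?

The edges on the cycle a-f-g-m-b-h-c-a are not bridges since each lies on that cycle.
But removing d-m disconnects d from m — this is a bridge.

d-m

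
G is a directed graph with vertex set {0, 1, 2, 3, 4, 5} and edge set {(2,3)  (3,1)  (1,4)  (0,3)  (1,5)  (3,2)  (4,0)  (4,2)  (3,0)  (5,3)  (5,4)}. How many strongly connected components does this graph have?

{0, 1, 2, 3, 4, 5} are all mutually reachable — one SCC of size 6.
That gives 1 strongly connected component.

1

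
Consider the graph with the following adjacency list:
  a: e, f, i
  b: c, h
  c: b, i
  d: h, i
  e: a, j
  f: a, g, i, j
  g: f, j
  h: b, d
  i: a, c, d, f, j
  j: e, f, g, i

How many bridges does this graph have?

The edges on the cycle i-c-b-h-d-i are not bridges since each lies on that cycle.
Every edge lies on some cycle, so there are no bridges.

0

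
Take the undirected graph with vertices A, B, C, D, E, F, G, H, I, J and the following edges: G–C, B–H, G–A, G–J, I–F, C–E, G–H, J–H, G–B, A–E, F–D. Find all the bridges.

D-F, F-I

The edges on the cycle G-B-H-G are not bridges since each lies on that cycle.
But removing F–D disconnects F from D; removing F–I disconnects F from I — these are bridges.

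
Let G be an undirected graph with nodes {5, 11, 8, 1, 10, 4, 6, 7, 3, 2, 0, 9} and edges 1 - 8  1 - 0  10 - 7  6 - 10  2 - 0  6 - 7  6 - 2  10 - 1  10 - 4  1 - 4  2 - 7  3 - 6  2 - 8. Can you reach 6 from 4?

Yes

From 4 we can reach 0, 1, 2, 3, 4, 6, 7, 8, 10, which includes 6.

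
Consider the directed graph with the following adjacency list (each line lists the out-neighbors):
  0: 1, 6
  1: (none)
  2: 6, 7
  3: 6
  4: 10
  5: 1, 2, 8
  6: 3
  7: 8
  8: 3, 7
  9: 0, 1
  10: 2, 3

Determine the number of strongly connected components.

9

{3, 6} are all mutually reachable — one SCC of size 2.
{7, 8} are all mutually reachable — one SCC of size 2.
{1} is an SCC by itself.
{0} is an SCC by itself.
{5} is an SCC by itself.
(and 4 more singleton SCCs)
That gives 9 strongly connected components.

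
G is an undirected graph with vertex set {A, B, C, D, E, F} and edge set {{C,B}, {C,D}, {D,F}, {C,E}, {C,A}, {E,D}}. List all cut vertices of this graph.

C, D

Removing C increases the component count from 1 to 3, so C is a cut vertex.
Removing D increases the component count from 1 to 2, so D is a cut vertex.
By contrast removing A leaves 1 component; it is not a cut vertex. No other vertex is a cut vertex either.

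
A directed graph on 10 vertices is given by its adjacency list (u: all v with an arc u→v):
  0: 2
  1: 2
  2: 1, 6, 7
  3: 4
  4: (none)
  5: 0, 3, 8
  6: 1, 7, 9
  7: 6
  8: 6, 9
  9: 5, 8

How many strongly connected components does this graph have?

{0, 1, 2, 5, 6, 7, 8, 9} are all mutually reachable — one SCC of size 8.
{3} is an SCC by itself.
{4} is an SCC by itself.
That gives 3 strongly connected components.

3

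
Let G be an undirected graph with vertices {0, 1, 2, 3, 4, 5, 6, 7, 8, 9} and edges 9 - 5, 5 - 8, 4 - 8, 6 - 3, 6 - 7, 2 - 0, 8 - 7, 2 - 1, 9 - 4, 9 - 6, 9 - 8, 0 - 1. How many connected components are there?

2

Starting from 0 we can reach 0, 1, 2. That is one component of size 3.
Starting from 3 we can reach 3, 4, 5, 6, 7, 8, 9. That is one component of size 7.
Total: 2 components.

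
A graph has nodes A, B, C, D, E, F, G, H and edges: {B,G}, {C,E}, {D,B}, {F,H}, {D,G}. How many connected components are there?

4

A is isolated — a component by itself.
Starting from C we can reach C, E. That is one component of size 2.
Starting from F we can reach F, H. That is one component of size 2.
Starting from B we can reach B, D, G. That is one component of size 3.
Total: 4 components.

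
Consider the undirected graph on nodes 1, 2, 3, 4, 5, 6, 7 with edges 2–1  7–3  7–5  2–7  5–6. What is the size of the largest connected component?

4 is isolated — a component by itself.
Starting from 1 we can reach 1, 2, 3, 5, 6, 7. That is one component of size 6.
The largest has 6 vertices.

6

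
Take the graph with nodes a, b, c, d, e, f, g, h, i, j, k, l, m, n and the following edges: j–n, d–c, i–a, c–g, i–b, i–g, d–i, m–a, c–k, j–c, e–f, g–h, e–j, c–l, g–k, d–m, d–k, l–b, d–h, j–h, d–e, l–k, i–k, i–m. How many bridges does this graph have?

The edges on the cycle d-e-j-c-d are not bridges since each lies on that cycle.
But removing n–j disconnects n from j; removing f–e disconnects f from e — these are bridges.
That makes 2 bridges.

2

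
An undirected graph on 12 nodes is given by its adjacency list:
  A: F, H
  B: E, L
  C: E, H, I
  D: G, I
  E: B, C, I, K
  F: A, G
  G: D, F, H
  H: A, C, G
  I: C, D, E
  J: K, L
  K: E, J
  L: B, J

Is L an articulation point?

Deleting L leaves 1 component (was 1) (its neighbors B, J remain connected to each other), so L is not a cut vertex.

No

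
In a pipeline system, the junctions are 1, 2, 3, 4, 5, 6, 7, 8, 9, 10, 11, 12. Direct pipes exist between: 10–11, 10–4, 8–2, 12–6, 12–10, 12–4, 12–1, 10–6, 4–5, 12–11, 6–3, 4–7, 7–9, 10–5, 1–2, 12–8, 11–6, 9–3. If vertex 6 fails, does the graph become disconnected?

No

Deleting 6 leaves 1 component (was 1) (its neighbors 3, 10, 11, 12 remain connected to each other), so 6 is not a cut vertex.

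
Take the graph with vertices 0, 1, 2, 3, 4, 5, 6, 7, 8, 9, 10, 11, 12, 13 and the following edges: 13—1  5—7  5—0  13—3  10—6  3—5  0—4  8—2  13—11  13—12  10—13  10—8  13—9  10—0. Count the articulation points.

5

Removing 0 increases the component count from 1 to 2, so 0 is a cut vertex.
Removing 5 increases the component count from 1 to 2, so 5 is a cut vertex.
Removing 8 increases the component count from 1 to 2, so 8 is a cut vertex.
Likewise 10, 13 are cut vertices.
By contrast removing 12 leaves 1 component; it is not a cut vertex. No other vertex is a cut vertex either.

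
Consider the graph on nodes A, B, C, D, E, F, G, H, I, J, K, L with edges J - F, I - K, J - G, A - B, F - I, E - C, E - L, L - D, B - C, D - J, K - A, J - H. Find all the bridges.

The edges on the cycle E-L-D-J-F-I-K-A-B-C-E are not bridges since each lies on that cycle.
But removing H - J disconnects H from J; removing G - J disconnects G from J — these are bridges.

G-J, H-J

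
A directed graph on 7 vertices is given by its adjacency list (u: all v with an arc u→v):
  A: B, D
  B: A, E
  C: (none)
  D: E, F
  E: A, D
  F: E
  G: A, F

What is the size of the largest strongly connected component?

{A, B, D, E, F} are all mutually reachable — one SCC of size 5.
{G} is an SCC by itself.
{C} is an SCC by itself.
The largest has 5 vertices.

5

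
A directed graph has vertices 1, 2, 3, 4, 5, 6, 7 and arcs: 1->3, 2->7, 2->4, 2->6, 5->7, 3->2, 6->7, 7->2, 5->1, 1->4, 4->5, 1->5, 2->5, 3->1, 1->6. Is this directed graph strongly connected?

From 5 we can reach every vertex (1, 2, 3, 4, 5, 6, 7), and every vertex can reach 5 (1, 2, 3, 4, 5, 6, 7). So the whole graph is one strongly connected component.

Yes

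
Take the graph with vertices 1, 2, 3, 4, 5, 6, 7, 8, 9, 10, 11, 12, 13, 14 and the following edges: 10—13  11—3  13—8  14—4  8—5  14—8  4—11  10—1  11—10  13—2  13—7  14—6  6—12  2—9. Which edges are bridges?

The edges on the cycle 14-4-11-10-13-8-14 are not bridges since each lies on that cycle.
But removing 13—2 disconnects 13 from 2; removing 14—6 disconnects 14 from 6; removing 2—9 disconnects 2 from 9; removing 13—7 disconnects 13 from 7 — these are bridges.
In total 8 edges are bridges.

1-10, 11-3, 12-6, 13-2, 13-7, 14-6, 2-9, 5-8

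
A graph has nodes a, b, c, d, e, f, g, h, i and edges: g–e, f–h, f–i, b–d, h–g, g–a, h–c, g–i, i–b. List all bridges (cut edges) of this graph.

The edges on the cycle f-h-g-i-f are not bridges since each lies on that cycle.
But removing c–h disconnects c from h; removing i–b disconnects i from b; removing e–g disconnects e from g; removing g–a disconnects g from a — these are bridges.
In total 5 edges are bridges.

a-g, b-d, b-i, c-h, e-g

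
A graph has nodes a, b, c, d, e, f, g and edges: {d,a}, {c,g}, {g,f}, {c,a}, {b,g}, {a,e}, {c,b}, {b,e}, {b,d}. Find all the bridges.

f-g

The edges on the cycle c-b-d-a-c are not bridges since each lies on that cycle.
But removing f - g disconnects f from g — this is a bridge.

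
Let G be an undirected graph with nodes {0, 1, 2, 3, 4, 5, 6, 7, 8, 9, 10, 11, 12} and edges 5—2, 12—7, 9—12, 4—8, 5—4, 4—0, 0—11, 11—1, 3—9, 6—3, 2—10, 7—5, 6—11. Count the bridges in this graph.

The edges on the cycle 6-3-9-12-7-5-4-0-11-6 are not bridges since each lies on that cycle.
But removing 8—4 disconnects 8 from 4; removing 2—5 disconnects 2 from 5; removing 2—10 disconnects 2 from 10; removing 11—1 disconnects 11 from 1 — these are bridges.
That makes 4 bridges.

4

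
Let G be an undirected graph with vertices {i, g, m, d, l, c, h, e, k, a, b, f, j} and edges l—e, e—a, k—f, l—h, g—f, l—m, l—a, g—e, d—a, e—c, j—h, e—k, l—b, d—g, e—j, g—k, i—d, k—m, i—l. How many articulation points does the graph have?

2

Removing e increases the component count from 1 to 2, so e is a cut vertex.
Removing l increases the component count from 1 to 2, so l is a cut vertex.
By contrast removing h leaves 1 component; it is not a cut vertex. No other vertex is a cut vertex either.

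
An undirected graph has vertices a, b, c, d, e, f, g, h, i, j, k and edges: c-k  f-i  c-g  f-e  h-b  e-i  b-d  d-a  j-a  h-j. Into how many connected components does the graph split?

3

Starting from c we can reach c, g, k. That is one component of size 3.
Starting from e we can reach e, f, i. That is one component of size 3.
Starting from a we can reach a, b, d, h, j. That is one component of size 5.
Total: 3 components.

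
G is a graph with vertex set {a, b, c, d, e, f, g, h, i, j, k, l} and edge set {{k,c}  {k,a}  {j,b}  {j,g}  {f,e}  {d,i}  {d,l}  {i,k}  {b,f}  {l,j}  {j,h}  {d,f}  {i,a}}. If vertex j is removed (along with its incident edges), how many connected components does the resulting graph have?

3

With j gone, the remaining components are: {g}; {h}; {a, b, c, d, e, f, i, k, l}.
That is 3 components.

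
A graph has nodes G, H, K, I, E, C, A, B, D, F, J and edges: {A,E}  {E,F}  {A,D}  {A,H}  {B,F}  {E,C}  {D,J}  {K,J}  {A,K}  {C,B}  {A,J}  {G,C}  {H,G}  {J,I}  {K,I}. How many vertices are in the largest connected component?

Starting from A we can reach A, B, C, D, E, F, G, H, I, J, K. That is one component of size 11.
The largest has 11 vertices.

11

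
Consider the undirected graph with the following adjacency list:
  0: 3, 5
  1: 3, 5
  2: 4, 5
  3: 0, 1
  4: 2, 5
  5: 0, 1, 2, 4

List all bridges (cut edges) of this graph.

none

The edges on the cycle 5-2-4-5 are not bridges since each lies on that cycle.
Every edge lies on some cycle, so there are no bridges.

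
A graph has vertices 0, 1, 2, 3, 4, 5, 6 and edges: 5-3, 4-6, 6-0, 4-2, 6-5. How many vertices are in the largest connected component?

6

1 is isolated — a component by itself.
Starting from 0 we can reach 0, 2, 3, 4, 5, 6. That is one component of size 6.
The largest has 6 vertices.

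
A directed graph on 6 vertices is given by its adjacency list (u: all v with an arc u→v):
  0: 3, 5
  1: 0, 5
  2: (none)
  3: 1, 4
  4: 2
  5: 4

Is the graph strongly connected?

No

There is no directed path from 5 to 3, so the graph is not strongly connected.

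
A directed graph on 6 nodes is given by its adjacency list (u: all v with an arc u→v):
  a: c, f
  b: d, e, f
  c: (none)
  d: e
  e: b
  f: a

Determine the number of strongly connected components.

{b, d, e} are all mutually reachable — one SCC of size 3.
{a, f} are all mutually reachable — one SCC of size 2.
{c} is an SCC by itself.
That gives 3 strongly connected components.

3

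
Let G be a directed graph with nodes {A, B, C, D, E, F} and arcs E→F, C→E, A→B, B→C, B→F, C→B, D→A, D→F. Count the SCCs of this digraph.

5

{B, C} are all mutually reachable — one SCC of size 2.
{A} is an SCC by itself.
{E} is an SCC by itself.
{D} is an SCC by itself.
{F} is an SCC by itself.
That gives 5 strongly connected components.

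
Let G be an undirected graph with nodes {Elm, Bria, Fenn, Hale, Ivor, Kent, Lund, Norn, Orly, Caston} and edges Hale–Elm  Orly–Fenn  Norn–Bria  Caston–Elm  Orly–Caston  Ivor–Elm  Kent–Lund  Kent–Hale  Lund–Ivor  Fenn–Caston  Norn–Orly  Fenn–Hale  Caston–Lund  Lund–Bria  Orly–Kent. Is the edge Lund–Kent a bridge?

No

After removing Lund–Kent, the path Lund-Caston-Orly-Kent still connects them, so the edge is not a bridge.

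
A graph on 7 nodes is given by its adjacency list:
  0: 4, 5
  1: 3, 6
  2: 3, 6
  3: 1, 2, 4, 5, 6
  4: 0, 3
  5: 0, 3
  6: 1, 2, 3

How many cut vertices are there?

1

Removing 3 increases the component count from 1 to 2, so 3 is a cut vertex.
By contrast removing 5 leaves 1 component; it is not a cut vertex. No other vertex is a cut vertex either.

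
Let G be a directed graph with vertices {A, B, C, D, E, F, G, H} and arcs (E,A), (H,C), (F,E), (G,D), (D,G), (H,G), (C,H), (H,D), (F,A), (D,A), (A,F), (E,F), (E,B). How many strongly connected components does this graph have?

4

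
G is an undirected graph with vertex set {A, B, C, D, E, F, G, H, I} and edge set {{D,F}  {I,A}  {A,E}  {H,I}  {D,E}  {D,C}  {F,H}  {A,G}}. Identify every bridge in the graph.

A-G, C-D

The edges on the cycle D-F-H-I-A-E-D are not bridges since each lies on that cycle.
But removing D - C disconnects D from C; removing A - G disconnects A from G — these are bridges.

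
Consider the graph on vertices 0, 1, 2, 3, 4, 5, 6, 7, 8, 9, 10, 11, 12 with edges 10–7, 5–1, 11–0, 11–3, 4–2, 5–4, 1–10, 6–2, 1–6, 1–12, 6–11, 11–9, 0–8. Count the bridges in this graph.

The edges on the cycle 5-1-6-2-4-5 are not bridges since each lies on that cycle.
But removing 1–10 disconnects 1 from 10; removing 12–1 disconnects 12 from 1; removing 6–11 disconnects 6 from 11; removing 0–8 disconnects 0 from 8 — these are bridges.
In total 8 edges are bridges.

8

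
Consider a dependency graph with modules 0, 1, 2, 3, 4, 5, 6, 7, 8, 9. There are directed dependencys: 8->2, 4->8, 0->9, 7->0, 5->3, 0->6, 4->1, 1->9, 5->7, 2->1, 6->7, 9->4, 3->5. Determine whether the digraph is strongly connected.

No

There is no directed path from 6 to 3, so the graph is not strongly connected.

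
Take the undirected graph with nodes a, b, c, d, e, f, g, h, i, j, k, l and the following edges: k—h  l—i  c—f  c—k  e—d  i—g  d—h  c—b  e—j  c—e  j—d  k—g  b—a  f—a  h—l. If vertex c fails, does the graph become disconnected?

Yes

Deleting c raises the number of components from 1 to 2, so c is a cut vertex.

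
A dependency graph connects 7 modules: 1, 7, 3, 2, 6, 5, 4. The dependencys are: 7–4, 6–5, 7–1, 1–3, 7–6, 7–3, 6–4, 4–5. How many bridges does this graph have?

The edges on the cycle 7-1-3-7 are not bridges since each lies on that cycle.
Every edge lies on some cycle, so there are no bridges.

0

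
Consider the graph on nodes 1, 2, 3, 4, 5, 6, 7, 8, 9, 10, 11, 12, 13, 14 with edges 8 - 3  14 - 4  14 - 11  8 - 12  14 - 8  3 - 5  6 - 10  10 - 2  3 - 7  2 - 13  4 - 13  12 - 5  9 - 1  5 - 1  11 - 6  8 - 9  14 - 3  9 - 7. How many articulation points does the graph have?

Removing 14 increases the component count from 1 to 2, so 14 is a cut vertex.
By contrast removing 10 leaves 1 component; it is not a cut vertex. No other vertex is a cut vertex either.

1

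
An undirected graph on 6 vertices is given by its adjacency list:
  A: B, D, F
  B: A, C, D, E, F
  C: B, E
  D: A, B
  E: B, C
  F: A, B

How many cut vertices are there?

1

Removing B increases the component count from 1 to 2, so B is a cut vertex.
By contrast removing C leaves 1 component; it is not a cut vertex. No other vertex is a cut vertex either.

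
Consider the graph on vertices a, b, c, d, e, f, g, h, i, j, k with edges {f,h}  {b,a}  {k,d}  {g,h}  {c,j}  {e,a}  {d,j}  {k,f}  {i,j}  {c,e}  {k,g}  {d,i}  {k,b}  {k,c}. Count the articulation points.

1

Removing k increases the component count from 1 to 2, so k is a cut vertex.
By contrast removing c leaves 1 component; it is not a cut vertex. No other vertex is a cut vertex either.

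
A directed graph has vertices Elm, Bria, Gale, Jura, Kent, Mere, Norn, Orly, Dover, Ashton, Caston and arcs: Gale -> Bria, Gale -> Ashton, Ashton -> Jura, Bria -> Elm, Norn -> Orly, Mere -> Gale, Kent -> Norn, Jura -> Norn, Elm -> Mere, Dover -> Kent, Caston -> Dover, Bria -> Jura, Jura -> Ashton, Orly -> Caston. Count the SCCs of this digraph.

{Kent, Norn, Orly, Dover, Caston} are all mutually reachable — one SCC of size 5.
{Elm, Bria, Gale, Mere} are all mutually reachable — one SCC of size 4.
{Jura, Ashton} are all mutually reachable — one SCC of size 2.
That gives 3 strongly connected components.

3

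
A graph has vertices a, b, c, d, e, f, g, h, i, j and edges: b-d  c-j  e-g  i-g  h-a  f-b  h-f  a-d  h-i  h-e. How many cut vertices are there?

1

Removing h increases the component count from 2 to 3, so h is a cut vertex.
By contrast removing f leaves 2 components; it is not a cut vertex. No other vertex is a cut vertex either.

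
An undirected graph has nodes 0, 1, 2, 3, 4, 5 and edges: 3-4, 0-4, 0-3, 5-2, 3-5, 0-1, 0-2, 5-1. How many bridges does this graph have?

0

The edges on the cycle 0-3-5-1-0 are not bridges since each lies on that cycle.
Every edge lies on some cycle, so there are no bridges.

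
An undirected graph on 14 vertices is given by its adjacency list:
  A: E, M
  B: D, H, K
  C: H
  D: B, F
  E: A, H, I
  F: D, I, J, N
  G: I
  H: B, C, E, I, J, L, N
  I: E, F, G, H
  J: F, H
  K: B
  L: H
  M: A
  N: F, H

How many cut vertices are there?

Removing A increases the component count from 1 to 2, so A is a cut vertex.
Removing B increases the component count from 1 to 2, so B is a cut vertex.
Removing E increases the component count from 1 to 2, so E is a cut vertex.
Likewise H, I are cut vertices.
By contrast removing F leaves 1 component; it is not a cut vertex. No other vertex is a cut vertex either.

5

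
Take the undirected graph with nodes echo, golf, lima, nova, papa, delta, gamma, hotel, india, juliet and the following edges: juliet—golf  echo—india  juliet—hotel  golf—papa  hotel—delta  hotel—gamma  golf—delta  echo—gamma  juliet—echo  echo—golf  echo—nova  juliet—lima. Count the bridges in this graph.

4

The edges on the cycle juliet-echo-gamma-hotel-juliet are not bridges since each lies on that cycle.
But removing juliet—lima disconnects juliet from lima; removing echo—india disconnects echo from india; removing nova—echo disconnects nova from echo; removing golf—papa disconnects golf from papa — these are bridges.
That makes 4 bridges.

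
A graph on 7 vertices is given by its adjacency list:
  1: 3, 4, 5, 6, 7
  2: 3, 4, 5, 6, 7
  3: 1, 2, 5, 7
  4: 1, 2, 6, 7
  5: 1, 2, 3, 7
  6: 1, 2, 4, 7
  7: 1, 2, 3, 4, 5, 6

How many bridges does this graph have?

0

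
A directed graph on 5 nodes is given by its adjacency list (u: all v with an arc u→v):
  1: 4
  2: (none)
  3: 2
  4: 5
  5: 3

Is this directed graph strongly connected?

There is no directed path from 2 to 1, so the graph is not strongly connected.

No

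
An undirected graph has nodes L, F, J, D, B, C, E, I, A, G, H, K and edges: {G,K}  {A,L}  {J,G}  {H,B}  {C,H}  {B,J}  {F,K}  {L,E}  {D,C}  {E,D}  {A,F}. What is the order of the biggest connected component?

I is isolated — a component by itself.
Starting from A we can reach A, B, C, D, E, F, G, H, J, K, L. That is one component of size 11.
The largest has 11 vertices.

11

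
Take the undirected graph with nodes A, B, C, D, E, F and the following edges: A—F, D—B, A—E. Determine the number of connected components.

C is isolated — a component by itself.
Starting from B we can reach B, D. That is one component of size 2.
Starting from A we can reach A, E, F. That is one component of size 3.
Total: 3 components.

3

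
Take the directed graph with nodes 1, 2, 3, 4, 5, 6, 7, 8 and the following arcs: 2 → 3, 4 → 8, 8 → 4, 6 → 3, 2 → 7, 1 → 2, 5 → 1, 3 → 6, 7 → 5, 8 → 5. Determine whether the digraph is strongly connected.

No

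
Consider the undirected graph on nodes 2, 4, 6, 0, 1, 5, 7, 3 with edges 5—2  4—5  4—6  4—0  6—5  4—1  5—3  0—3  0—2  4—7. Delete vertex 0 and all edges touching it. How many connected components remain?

With 0 gone, the remaining components are: {1, 2, 3, 4, 5, 6, 7}.
That is 1 component.

1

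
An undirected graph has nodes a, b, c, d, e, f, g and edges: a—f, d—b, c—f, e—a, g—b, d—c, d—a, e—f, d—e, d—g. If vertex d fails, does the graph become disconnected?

Deleting d raises the number of components from 1 to 2, so d is a cut vertex.

Yes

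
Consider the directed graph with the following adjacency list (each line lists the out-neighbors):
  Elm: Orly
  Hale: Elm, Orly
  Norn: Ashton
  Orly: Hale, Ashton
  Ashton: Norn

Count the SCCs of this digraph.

{Elm, Hale, Orly} are all mutually reachable — one SCC of size 3.
{Norn, Ashton} are all mutually reachable — one SCC of size 2.
That gives 2 strongly connected components.

2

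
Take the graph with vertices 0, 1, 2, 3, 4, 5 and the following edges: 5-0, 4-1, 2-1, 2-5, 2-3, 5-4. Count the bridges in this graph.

The edges on the cycle 2-5-4-1-2 are not bridges since each lies on that cycle.
But removing 5-0 disconnects 5 from 0; removing 2-3 disconnects 2 from 3 — these are bridges.
That makes 2 bridges.

2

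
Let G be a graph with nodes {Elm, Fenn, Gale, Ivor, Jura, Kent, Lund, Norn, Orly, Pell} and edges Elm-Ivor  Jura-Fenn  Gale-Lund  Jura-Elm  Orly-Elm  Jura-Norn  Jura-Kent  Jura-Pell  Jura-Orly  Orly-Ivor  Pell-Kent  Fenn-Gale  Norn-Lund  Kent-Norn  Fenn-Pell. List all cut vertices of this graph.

Jura

Removing Jura increases the component count from 1 to 2, so Jura is a cut vertex.
By contrast removing Kent leaves 1 component; it is not a cut vertex. No other vertex is a cut vertex either.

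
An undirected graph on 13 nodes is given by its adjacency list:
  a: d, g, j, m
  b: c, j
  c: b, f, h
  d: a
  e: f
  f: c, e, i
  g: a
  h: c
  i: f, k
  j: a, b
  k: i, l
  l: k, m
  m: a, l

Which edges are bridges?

The edges on the cycle j-b-c-f-i-k-l-m-a-j are not bridges since each lies on that cycle.
But removing a-d disconnects a from d; removing a-g disconnects a from g; removing e-f disconnects e from f; removing c-h disconnects c from h — these are bridges.

a-d, a-g, c-h, e-f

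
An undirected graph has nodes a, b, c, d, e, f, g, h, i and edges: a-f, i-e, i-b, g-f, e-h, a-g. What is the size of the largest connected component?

4

c is isolated — a component by itself.
d is isolated — a component by itself.
Starting from a we can reach a, f, g. That is one component of size 3.
Starting from b we can reach b, e, h, i. That is one component of size 4.
The largest has 4 vertices.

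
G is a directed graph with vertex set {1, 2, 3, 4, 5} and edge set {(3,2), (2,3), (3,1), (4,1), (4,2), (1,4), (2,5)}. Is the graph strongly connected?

There is no directed path from 5 to 1, so the graph is not strongly connected.

No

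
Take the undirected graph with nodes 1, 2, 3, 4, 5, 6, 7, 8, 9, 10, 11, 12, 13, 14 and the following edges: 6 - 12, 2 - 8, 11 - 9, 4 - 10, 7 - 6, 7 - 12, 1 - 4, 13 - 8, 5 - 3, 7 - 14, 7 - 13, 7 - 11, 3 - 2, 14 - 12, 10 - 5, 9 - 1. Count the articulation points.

Removing 7 increases the component count from 1 to 2, so 7 is a cut vertex.
By contrast removing 13 leaves 1 component; it is not a cut vertex. No other vertex is a cut vertex either.

1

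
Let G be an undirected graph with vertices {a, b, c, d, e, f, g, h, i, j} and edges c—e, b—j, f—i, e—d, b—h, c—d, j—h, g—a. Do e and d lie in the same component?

Yes

From e we can reach c, d, e, which includes d.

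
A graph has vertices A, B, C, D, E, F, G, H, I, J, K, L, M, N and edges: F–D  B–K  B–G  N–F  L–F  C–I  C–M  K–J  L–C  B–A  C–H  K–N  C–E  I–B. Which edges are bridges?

A-B, B-G, C-E, C-H, C-M, D-F, J-K

The edges on the cycle L-C-I-B-K-N-F-L are not bridges since each lies on that cycle.
But removing A–B disconnects A from B; removing B–G disconnects B from G; removing K–J disconnects K from J; removing C–H disconnects C from H — these are bridges.
In total 7 edges are bridges.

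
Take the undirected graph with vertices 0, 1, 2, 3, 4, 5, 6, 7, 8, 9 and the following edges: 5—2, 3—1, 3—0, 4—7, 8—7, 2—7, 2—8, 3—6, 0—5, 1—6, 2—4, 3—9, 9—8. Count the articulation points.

Removing 3 increases the component count from 1 to 2, so 3 is a cut vertex.
By contrast removing 8 leaves 1 component; it is not a cut vertex. No other vertex is a cut vertex either.

1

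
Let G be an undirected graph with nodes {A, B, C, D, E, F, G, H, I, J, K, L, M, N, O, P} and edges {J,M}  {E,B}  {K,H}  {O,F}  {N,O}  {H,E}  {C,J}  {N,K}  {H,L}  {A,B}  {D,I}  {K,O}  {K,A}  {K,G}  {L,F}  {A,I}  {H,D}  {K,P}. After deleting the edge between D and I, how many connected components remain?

D and I are still connected via D-H-K-A-I, so the component count stays at 2.

2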